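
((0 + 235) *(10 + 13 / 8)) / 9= 7285 / 24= 303.54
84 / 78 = 14 / 13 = 1.08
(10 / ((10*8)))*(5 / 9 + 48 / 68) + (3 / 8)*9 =1081 / 306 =3.53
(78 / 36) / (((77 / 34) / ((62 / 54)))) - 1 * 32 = -192733 / 6237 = -30.90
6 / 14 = 3 / 7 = 0.43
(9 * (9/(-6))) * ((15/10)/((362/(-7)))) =567/1448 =0.39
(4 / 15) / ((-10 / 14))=-28 / 75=-0.37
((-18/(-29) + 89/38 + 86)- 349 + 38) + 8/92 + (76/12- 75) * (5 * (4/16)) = -11701624/38019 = -307.78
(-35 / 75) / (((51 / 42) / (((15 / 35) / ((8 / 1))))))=-7 / 340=-0.02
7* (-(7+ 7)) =-98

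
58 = 58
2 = 2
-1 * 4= -4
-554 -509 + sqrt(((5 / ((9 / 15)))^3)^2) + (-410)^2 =4525624 / 27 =167615.70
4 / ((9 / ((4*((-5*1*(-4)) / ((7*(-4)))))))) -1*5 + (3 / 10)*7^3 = 60877 / 630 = 96.63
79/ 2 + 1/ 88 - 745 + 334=-32691/ 88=-371.49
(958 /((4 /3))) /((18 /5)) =2395 /12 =199.58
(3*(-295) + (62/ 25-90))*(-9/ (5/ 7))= 1531719/ 125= 12253.75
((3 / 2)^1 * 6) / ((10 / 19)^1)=171 / 10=17.10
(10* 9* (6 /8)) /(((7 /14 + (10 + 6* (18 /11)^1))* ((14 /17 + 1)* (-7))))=-8415 /32333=-0.26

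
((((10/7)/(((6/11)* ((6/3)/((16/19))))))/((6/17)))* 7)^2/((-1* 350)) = -279752/204687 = -1.37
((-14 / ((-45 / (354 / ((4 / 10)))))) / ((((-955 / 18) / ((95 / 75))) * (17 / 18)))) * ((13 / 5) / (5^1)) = -7344792 / 2029375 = -3.62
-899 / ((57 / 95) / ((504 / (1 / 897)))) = -677378520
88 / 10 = 8.80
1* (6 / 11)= 6 / 11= 0.55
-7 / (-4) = 7 / 4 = 1.75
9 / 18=0.50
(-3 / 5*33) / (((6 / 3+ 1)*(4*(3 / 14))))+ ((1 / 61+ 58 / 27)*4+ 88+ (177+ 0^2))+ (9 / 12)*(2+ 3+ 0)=8884187 / 32940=269.71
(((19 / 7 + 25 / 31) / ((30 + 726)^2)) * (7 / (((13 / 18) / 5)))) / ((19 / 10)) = 4775 / 30390633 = 0.00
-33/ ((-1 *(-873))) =-0.04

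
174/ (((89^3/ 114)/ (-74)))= -1467864/ 704969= -2.08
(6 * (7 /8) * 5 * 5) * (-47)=-24675 /4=-6168.75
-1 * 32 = -32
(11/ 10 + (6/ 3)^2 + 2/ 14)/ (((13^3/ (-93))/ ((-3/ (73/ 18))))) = 921537/ 5613335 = 0.16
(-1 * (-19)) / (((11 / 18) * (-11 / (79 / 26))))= -13509 / 1573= -8.59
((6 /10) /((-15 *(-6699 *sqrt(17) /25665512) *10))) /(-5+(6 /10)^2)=-188717 *sqrt(17) /971355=-0.80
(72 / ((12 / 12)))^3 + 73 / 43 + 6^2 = 16051285 / 43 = 373285.70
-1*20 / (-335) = 4 / 67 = 0.06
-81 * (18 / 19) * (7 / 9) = -1134 / 19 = -59.68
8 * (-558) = -4464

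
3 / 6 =1 / 2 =0.50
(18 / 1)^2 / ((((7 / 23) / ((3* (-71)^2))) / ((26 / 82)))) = 1465055748 / 287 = 5104723.86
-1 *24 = -24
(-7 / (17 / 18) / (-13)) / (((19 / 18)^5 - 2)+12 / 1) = 238085568 / 4723163159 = 0.05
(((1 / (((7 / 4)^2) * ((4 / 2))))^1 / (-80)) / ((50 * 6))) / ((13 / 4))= -1 / 477750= -0.00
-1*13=-13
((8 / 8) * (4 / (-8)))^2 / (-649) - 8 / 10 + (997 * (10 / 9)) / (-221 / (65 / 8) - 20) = -2835251 / 116820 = -24.27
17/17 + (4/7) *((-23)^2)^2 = 1119371/7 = 159910.14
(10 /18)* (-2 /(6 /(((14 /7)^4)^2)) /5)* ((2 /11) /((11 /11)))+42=40.28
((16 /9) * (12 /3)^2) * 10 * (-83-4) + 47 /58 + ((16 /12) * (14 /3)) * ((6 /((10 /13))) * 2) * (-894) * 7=-632189.06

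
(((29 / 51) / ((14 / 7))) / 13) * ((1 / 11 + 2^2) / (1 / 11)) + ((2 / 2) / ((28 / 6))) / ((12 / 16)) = 3929 / 3094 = 1.27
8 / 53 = 0.15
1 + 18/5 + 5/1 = 48/5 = 9.60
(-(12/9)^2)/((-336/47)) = 47/189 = 0.25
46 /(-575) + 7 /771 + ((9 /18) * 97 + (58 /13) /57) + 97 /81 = 12778625779 /257089950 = 49.70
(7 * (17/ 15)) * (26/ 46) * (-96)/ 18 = -24752/ 1035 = -23.91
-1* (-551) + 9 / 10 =5519 / 10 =551.90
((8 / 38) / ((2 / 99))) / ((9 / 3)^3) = 22 / 57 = 0.39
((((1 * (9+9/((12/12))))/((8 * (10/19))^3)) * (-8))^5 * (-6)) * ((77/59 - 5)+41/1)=5919129733024669198294769553/989855744000000000000000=5979.79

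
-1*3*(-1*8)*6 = 144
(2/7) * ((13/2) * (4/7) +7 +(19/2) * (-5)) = -515/49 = -10.51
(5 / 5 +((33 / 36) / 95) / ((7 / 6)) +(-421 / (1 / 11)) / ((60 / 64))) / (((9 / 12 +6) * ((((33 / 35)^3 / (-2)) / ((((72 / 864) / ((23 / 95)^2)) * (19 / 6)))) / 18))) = 217856762160625 / 1539864513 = 141477.88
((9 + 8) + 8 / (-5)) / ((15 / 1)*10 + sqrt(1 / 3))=6930 / 67499 - 77*sqrt(3) / 337495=0.10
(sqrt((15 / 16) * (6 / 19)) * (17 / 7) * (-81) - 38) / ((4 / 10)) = -20655 * sqrt(190) / 1064 - 95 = -362.58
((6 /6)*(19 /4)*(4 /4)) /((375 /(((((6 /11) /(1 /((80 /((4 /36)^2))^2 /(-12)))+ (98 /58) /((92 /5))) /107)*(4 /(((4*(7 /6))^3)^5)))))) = -1018091902185248391 /12213013353052050676121600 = -0.00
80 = 80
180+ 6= 186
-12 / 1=-12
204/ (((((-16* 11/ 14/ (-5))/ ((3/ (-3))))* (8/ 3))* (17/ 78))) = -12285/ 88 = -139.60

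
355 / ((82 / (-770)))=-136675 / 41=-3333.54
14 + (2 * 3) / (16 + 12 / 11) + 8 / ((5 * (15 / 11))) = 109447 / 7050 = 15.52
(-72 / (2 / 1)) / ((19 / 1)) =-36 / 19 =-1.89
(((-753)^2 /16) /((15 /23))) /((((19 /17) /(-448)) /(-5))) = 2069204844 /19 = 108905518.11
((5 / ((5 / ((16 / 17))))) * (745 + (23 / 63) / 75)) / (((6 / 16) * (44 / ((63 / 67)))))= 112644736 / 2819025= 39.96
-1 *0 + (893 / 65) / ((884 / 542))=242003 / 28730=8.42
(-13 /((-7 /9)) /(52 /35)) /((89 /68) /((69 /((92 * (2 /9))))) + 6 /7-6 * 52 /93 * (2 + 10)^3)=-4482135 /2309162624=-0.00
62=62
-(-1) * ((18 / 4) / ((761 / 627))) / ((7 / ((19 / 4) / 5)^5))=13972626657 / 34092800000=0.41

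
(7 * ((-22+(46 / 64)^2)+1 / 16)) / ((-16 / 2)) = 153545 / 8192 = 18.74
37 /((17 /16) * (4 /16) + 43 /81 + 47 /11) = 2109888 /289067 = 7.30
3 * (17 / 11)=51 / 11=4.64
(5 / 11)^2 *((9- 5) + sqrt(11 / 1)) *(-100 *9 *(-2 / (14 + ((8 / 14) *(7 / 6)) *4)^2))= 162 *sqrt(11) / 121 + 648 / 121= 9.80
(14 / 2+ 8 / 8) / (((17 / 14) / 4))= 26.35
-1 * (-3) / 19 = 3 / 19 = 0.16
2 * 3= 6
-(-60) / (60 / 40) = 40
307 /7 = 43.86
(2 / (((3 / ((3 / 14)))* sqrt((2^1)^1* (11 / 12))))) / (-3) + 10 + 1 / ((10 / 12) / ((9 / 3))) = 68 / 5- sqrt(66) / 231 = 13.56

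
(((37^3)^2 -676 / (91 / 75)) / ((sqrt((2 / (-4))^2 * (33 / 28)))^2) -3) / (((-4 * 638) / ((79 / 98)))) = -2063776575401 / 750288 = -2750645.85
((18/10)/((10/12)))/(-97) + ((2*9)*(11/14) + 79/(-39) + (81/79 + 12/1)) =1313789207/52299975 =25.12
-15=-15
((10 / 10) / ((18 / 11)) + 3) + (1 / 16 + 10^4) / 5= 1442609 / 720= 2003.62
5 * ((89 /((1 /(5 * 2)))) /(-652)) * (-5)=11125 /326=34.13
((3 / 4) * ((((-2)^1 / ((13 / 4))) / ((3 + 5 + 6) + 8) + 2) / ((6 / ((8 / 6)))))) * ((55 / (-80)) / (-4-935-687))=0.00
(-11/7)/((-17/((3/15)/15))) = 11/8925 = 0.00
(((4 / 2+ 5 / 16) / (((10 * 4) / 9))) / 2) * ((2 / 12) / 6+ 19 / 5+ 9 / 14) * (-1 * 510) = -10629471 / 17920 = -593.16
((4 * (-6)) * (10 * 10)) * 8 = -19200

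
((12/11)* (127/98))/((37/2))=1524/19943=0.08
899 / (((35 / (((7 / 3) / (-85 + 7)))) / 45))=-899 / 26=-34.58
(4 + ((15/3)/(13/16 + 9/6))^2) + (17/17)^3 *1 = 13245/1369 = 9.67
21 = 21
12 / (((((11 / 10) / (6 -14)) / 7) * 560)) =-12 / 11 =-1.09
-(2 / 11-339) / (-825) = -3727 / 9075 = -0.41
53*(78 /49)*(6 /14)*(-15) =-186030 /343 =-542.36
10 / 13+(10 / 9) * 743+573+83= 173432 / 117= 1482.32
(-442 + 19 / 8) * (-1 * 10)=4396.25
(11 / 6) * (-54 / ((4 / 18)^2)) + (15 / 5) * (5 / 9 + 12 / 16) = -12005 / 6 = -2000.83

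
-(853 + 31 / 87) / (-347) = 74242 / 30189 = 2.46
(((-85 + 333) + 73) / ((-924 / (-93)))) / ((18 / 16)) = 6634 / 231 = 28.72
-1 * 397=-397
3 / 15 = 1 / 5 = 0.20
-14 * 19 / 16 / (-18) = 133 / 144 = 0.92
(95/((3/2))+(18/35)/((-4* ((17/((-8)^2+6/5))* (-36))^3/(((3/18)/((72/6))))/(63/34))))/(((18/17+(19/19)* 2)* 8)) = 68554041130747/26487751680000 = 2.59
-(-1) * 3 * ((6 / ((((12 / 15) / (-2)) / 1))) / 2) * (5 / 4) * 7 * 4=-1575 / 2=-787.50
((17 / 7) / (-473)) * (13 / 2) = -221 / 6622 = -0.03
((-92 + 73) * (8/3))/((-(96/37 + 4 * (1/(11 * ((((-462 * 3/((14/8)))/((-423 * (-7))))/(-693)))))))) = 123728/2307033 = 0.05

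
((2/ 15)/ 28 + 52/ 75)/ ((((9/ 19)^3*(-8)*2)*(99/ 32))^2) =68969261546/ 2734542951525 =0.03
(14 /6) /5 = 7 /15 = 0.47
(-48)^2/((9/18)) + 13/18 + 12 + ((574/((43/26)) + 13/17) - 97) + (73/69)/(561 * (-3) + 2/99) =245640244370113/50423363910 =4871.56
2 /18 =1 /9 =0.11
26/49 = 0.53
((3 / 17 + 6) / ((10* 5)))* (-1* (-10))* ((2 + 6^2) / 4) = 399 / 34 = 11.74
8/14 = 4/7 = 0.57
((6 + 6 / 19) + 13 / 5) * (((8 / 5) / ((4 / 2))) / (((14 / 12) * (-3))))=-968 / 475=-2.04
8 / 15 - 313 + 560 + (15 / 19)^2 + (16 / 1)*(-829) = -70480792 / 5415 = -13015.84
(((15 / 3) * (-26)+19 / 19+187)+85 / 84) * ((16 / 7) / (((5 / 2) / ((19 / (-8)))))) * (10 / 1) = -188366 / 147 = -1281.40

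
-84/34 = -42/17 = -2.47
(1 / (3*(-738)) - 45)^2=9926336161 / 4901796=2025.04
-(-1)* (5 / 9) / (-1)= -5 / 9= -0.56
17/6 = 2.83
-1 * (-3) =3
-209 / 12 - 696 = -8561 / 12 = -713.42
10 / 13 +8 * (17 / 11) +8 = 3022 / 143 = 21.13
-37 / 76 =-0.49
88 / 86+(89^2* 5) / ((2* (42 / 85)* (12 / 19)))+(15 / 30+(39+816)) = 2787494369 / 43344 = 64310.96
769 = 769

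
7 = 7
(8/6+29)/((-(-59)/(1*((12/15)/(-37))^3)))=-5824/1120697625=-0.00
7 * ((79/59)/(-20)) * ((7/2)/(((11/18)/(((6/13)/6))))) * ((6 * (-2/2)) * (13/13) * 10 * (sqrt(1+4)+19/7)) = 104517 * sqrt(5)/8437+283689/8437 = 61.32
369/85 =4.34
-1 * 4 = -4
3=3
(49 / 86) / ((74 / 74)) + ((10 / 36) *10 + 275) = 215441 / 774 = 278.35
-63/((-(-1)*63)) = -1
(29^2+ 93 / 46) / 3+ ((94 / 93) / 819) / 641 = 631102984195 / 2245860162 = 281.01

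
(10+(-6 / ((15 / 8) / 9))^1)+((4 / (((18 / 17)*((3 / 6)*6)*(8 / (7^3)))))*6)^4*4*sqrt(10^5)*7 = -94 / 5+202306675955076175*sqrt(10) / 6561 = 97507983824956.18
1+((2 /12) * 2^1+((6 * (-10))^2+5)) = 10819 /3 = 3606.33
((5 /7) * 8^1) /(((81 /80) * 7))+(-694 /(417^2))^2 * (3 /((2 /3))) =1194669531938 /1481631831729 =0.81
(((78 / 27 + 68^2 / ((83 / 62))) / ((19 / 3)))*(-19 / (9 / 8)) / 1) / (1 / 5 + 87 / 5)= -12911750 / 24651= -523.78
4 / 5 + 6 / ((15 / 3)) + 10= 12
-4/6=-2/3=-0.67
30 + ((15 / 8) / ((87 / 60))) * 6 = 1095 / 29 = 37.76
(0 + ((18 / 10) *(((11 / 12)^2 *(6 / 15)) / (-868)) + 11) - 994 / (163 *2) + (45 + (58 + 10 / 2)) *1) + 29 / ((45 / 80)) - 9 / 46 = 980008626539 / 5857437600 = 167.31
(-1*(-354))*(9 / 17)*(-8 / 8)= -187.41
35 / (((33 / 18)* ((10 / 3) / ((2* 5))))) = 630 / 11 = 57.27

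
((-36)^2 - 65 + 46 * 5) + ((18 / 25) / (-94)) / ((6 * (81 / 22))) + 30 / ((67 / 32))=3135920338 / 2125575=1475.33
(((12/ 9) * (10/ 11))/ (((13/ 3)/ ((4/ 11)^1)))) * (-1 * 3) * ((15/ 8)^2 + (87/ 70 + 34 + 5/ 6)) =-24187/ 2002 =-12.08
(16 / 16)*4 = 4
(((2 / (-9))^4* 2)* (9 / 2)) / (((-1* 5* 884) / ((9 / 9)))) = -4 / 805545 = -0.00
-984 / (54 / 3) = -164 / 3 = -54.67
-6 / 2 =-3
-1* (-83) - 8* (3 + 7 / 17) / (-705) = 995219 / 11985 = 83.04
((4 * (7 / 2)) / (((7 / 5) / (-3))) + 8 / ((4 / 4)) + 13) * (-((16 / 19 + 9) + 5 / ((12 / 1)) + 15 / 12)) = 1968 / 19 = 103.58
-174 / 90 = -29 / 15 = -1.93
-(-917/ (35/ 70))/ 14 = 131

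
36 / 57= 12 / 19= 0.63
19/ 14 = 1.36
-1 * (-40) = 40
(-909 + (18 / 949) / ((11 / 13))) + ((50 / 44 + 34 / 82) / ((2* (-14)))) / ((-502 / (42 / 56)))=-3365148790131 / 3702125504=-908.98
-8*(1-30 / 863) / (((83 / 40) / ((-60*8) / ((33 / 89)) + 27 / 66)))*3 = 14447.99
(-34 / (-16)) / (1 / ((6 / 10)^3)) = 459 / 1000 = 0.46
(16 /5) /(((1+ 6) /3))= 48 /35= 1.37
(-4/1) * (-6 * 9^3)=17496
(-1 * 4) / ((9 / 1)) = -4 / 9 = -0.44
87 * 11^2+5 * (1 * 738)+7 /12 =170611 /12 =14217.58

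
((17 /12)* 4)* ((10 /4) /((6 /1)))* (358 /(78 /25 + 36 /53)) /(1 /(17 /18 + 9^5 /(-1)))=-21427225541875 /1631016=-13137348.46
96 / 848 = 6 / 53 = 0.11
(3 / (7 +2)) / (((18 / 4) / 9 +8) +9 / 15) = 10 / 273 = 0.04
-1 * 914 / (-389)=914 / 389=2.35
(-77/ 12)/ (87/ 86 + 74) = -3311/ 38706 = -0.09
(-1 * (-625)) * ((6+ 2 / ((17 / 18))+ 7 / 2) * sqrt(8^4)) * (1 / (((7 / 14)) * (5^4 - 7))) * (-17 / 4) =-1975000 / 309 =-6391.59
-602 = -602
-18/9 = -2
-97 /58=-1.67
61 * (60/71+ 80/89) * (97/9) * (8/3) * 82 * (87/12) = 1817661.00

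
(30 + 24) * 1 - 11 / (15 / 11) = 689 / 15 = 45.93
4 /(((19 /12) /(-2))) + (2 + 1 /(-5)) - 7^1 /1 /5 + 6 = 128 /95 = 1.35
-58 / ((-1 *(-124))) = -29 / 62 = -0.47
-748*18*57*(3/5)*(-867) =399226449.60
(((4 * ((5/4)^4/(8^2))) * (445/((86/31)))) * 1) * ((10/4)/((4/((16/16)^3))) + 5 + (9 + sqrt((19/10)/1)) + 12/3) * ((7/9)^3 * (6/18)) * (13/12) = 7688988125 * sqrt(190)/18489212928 + 5728296153125/73956851712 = 83.19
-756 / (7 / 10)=-1080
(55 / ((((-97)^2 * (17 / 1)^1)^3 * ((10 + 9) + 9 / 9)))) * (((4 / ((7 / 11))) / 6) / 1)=121 / 171880441329079434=0.00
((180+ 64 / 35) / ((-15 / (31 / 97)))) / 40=-49321 / 509250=-0.10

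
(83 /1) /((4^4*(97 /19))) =1577 /24832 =0.06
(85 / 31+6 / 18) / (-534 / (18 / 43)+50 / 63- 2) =-0.00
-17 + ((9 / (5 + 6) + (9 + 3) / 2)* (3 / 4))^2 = 9.15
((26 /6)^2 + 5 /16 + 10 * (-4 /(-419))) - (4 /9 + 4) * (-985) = 265295191 /60336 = 4396.96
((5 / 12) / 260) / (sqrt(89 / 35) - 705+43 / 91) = -140245 / 61654912299 - 91 * sqrt(3115) / 986478596784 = -0.00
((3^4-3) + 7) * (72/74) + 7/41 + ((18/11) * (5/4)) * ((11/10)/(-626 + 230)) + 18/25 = 83.59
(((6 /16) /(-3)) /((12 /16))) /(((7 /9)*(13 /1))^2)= -27 /16562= -0.00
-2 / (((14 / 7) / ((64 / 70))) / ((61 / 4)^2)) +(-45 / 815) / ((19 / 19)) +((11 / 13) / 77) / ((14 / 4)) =-110414221 / 519155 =-212.68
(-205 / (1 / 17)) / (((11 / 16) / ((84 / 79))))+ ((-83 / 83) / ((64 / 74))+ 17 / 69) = -10343664541 / 1918752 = -5390.83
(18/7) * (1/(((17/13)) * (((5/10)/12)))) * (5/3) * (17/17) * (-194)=-1815840/119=-15259.16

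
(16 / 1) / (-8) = -2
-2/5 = -0.40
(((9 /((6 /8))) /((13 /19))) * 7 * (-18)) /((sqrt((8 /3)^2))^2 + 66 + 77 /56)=-2068416 /69719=-29.67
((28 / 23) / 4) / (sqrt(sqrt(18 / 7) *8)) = 7 *14^(1 / 4) *sqrt(3) / 276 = 0.08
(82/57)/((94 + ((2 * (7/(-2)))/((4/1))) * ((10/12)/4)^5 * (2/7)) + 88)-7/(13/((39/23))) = -1146446739813/1266597308807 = -0.91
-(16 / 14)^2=-64 / 49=-1.31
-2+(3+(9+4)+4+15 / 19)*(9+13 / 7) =1566 / 7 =223.71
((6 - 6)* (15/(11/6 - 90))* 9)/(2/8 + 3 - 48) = 0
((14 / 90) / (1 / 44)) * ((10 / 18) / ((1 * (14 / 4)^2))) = 176 / 567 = 0.31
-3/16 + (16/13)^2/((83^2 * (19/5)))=-66341257/353929264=-0.19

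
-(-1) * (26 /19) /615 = 0.00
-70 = -70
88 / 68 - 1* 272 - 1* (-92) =-3038 / 17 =-178.71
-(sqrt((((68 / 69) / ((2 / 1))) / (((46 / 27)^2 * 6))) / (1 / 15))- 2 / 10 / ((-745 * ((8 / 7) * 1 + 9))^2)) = 49 / 13989405125- 9 * sqrt(5865) / 1058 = -0.65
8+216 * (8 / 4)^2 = 872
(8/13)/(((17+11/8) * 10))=32/9555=0.00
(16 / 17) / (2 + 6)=2 / 17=0.12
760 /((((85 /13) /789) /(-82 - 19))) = -157465464 /17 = -9262674.35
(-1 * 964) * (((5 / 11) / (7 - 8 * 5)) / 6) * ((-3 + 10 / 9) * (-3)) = 40970 / 3267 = 12.54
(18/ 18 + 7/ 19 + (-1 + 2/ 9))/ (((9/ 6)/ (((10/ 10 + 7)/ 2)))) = 808/ 513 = 1.58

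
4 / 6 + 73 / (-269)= 319 / 807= 0.40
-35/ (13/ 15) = -40.38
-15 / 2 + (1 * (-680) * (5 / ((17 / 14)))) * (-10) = 55985 / 2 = 27992.50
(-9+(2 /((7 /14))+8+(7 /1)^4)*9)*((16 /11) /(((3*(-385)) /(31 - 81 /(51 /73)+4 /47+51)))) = 3131856576 /3383765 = 925.55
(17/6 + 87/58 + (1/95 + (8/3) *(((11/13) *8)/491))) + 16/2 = 22522274/1819155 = 12.38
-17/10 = -1.70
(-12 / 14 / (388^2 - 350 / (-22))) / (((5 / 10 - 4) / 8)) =352 / 27050597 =0.00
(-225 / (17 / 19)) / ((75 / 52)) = -2964 / 17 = -174.35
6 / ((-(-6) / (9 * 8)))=72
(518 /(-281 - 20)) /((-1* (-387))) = -74 /16641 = -0.00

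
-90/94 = -45/47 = -0.96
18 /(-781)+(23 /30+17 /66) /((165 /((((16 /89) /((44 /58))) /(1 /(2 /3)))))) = -125275814 /5677147575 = -0.02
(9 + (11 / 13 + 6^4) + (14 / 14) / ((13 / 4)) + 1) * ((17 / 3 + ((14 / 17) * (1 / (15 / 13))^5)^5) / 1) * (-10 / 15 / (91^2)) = -69177409673326609289317584555924786921802 / 115790645485626507692727148532867431640625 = -0.60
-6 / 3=-2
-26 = -26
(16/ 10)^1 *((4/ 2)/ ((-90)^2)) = 0.00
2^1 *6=12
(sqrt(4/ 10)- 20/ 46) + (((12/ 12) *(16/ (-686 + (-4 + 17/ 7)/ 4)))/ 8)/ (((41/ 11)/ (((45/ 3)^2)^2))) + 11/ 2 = -1250910893/ 36247034 + sqrt(10)/ 5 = -33.88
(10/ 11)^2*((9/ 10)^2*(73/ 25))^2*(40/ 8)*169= 5908843161/ 1512500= 3906.67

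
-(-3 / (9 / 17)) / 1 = 17 / 3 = 5.67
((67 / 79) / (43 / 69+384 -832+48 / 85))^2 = 154413632025 / 42858806979073969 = 0.00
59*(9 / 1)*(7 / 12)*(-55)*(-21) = 1431045 / 4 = 357761.25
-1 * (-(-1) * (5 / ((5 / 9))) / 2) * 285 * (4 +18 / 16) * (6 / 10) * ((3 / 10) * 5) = -189297 / 32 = -5915.53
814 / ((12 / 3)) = 407 / 2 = 203.50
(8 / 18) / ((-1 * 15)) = -4 / 135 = -0.03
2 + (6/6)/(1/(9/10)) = 29/10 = 2.90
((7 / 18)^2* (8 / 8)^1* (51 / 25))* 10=833 / 270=3.09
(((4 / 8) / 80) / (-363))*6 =-1 / 9680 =-0.00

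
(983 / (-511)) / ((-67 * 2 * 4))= 983 / 273896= 0.00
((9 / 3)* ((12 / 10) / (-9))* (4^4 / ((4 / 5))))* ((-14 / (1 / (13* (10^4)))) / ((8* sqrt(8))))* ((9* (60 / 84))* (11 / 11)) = 46800000* sqrt(2) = 66185194.72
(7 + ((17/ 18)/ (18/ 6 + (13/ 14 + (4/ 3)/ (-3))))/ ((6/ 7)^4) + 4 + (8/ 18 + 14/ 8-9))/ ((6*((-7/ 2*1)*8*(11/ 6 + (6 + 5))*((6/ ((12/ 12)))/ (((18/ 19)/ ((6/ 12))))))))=-2672123/ 3884370336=-0.00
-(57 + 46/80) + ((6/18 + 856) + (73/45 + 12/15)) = 57685/72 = 801.18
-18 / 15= -6 / 5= -1.20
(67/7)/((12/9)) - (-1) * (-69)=-61.82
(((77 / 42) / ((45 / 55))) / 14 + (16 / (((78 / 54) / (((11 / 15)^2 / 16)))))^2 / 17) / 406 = 228339221 / 551141955000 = 0.00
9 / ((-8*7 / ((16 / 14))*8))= -9 / 392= -0.02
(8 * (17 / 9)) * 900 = 13600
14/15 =0.93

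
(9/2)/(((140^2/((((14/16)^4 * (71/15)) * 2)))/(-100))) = -10437/81920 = -0.13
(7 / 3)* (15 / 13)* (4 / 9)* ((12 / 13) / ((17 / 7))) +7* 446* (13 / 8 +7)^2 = 64055852539 / 275808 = 232247.99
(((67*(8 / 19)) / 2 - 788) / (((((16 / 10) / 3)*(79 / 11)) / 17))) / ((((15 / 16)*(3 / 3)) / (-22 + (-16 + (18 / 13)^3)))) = 427042331584 / 3297697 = 129497.14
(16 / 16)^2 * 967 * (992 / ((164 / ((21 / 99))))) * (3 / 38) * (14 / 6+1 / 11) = 67148480 / 282777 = 237.46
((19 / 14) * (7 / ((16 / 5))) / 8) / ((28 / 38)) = 1805 / 3584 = 0.50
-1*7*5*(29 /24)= -1015 /24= -42.29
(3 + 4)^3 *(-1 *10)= -3430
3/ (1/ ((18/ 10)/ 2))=27/ 10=2.70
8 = 8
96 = 96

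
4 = 4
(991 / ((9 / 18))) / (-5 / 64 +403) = 126848 / 25787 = 4.92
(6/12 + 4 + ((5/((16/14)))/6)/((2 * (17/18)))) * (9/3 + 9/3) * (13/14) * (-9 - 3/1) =-155493/476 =-326.67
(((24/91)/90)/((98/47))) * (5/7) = 94/93639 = 0.00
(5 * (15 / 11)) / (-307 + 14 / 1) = -75 / 3223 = -0.02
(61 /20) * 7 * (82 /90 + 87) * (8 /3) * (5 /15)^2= 556.12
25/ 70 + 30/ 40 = 31/ 28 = 1.11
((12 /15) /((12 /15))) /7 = 1 /7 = 0.14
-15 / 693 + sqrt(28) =-5 / 231 + 2 * sqrt(7) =5.27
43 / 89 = 0.48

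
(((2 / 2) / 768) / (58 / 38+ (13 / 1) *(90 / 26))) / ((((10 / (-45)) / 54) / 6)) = -4617 / 113152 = -0.04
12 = 12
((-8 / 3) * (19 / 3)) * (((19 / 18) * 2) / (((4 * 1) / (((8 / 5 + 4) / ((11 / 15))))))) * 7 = -141512 / 297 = -476.47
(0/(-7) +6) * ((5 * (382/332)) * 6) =17190/83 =207.11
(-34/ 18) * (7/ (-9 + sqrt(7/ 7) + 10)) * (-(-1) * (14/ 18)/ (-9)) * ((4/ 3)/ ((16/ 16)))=1666/ 2187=0.76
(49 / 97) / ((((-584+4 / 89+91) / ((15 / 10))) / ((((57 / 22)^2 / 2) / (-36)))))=4722963 / 32955993664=0.00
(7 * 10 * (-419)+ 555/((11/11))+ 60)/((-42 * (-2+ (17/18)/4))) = -344580/889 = -387.60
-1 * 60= -60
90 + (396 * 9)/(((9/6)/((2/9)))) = 618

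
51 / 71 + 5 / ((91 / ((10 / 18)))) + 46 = 46.75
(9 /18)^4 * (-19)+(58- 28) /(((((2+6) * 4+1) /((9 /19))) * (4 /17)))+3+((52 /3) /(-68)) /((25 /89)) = 11661767 /4263600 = 2.74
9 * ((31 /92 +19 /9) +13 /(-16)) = 14.72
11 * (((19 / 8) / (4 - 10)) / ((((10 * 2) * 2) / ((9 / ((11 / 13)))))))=-741 / 640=-1.16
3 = 3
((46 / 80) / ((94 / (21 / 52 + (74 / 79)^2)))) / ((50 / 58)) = 277347271 / 30506008000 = 0.01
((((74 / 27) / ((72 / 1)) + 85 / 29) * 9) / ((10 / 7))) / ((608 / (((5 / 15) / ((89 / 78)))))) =7616063 / 847393920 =0.01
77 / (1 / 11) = 847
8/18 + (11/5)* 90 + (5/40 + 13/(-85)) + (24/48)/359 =435939991/2197080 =198.42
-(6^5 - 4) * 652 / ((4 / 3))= -3800508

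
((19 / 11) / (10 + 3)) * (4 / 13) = 76 / 1859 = 0.04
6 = 6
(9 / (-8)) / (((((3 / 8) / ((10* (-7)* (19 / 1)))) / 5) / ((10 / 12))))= 16625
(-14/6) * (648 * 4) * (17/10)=-51408/5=-10281.60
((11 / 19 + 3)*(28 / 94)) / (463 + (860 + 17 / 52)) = 0.00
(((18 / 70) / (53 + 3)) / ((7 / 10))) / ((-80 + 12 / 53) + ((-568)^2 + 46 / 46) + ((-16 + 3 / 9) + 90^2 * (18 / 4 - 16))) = 1431 / 50038692200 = 0.00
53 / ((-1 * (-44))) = 53 / 44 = 1.20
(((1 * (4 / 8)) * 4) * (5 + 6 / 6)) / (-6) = -2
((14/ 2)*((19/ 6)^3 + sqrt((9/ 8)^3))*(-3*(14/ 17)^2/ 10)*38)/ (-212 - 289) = 175959*sqrt(2)/ 1930520 + 44700103/ 13031010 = 3.56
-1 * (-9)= 9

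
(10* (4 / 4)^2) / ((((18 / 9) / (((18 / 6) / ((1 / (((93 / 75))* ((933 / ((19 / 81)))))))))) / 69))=484951941 / 95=5104757.27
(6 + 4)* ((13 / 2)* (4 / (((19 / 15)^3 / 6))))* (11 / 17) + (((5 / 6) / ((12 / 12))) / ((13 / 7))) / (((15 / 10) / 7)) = 6804622735 / 13642551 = 498.78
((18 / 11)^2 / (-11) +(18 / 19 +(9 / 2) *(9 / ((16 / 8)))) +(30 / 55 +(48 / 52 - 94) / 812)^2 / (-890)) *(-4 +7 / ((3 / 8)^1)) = 307.32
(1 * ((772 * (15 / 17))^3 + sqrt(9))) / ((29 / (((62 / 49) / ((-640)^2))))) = 48137926128909 / 1429785190400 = 33.67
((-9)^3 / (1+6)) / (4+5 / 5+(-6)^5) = 729 / 54397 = 0.01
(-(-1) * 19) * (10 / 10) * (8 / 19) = 8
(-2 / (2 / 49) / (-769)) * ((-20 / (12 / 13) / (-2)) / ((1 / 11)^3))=4239235 / 4614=918.78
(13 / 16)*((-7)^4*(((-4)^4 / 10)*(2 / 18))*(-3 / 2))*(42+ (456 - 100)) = -49691096 / 15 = -3312739.73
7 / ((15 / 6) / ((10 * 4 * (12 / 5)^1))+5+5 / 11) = 14784 / 11575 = 1.28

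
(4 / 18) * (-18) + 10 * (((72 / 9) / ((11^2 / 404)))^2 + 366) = 157985736 / 14641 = 10790.64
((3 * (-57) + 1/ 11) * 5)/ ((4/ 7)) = -16450/ 11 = -1495.45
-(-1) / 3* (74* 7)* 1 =518 / 3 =172.67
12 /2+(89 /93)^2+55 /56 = 3825335 /484344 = 7.90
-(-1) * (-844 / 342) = -422 / 171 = -2.47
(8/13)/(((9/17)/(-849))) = -38488/39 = -986.87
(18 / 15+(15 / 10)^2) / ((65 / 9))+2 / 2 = 1.48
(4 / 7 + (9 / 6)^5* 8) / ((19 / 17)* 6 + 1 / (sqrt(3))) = 4991319 / 541786 - 496213* sqrt(3) / 1083572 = 8.42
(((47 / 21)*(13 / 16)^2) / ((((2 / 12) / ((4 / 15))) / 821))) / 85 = 22.83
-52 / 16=-13 / 4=-3.25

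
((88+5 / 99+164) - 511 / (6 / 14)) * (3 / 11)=-93088 / 363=-256.44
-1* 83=-83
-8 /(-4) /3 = 2 /3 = 0.67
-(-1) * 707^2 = 499849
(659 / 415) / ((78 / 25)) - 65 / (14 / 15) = -1566505 / 22659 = -69.13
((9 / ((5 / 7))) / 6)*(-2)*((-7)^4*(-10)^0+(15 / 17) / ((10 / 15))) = -1715259 / 170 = -10089.76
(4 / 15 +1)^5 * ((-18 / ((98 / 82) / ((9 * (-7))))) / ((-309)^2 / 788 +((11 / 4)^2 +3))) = 639982451936 / 27248615625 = 23.49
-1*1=-1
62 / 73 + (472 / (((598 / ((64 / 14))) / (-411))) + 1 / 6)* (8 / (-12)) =1360511041 / 1375101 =989.39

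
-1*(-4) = 4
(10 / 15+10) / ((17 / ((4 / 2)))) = 64 / 51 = 1.25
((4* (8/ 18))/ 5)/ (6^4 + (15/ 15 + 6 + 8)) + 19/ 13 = 1121113/ 766935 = 1.46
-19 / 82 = -0.23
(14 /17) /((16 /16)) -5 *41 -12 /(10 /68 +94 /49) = -4094525 /19499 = -209.99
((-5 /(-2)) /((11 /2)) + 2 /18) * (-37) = -2072 /99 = -20.93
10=10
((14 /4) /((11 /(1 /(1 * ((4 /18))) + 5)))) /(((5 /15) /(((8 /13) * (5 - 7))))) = -1596 /143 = -11.16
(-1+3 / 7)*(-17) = 68 / 7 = 9.71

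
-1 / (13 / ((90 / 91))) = -90 / 1183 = -0.08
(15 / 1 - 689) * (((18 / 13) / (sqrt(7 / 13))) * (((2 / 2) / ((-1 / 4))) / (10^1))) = 24264 * sqrt(91) / 455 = 508.71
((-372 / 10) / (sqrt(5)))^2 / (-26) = -17298 / 1625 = -10.64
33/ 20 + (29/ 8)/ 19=1399/ 760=1.84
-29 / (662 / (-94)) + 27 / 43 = 67546 / 14233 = 4.75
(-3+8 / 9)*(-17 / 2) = 323 / 18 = 17.94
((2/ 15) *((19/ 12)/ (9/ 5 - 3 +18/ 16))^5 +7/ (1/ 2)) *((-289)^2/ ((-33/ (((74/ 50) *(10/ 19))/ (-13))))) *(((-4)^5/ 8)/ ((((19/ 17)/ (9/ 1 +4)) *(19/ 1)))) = 6643927252.59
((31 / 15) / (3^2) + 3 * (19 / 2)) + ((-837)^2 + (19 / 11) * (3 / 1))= 2080790647 / 2970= 700602.91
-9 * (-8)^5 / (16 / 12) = 221184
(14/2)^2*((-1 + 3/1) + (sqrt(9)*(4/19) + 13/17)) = 166.42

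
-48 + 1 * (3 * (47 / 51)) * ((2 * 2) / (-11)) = -9164 / 187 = -49.01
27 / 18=3 / 2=1.50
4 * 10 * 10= 400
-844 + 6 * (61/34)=-14165/17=-833.24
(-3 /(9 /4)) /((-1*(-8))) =-1 /6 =-0.17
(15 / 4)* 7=105 / 4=26.25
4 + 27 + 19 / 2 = 81 / 2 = 40.50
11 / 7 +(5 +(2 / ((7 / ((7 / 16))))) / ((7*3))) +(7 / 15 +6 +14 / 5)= 13309 / 840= 15.84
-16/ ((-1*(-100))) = -4/ 25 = -0.16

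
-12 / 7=-1.71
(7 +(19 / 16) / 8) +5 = 12.15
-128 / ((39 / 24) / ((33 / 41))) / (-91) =33792 / 48503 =0.70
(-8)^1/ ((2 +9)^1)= -0.73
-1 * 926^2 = -857476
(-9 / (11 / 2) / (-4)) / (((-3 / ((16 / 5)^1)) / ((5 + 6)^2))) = -264 / 5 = -52.80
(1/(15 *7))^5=1/12762815625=0.00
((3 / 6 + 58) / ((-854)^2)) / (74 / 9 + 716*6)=1053 / 56504486416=0.00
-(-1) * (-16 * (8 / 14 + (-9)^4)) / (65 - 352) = 734896 / 2009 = 365.80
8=8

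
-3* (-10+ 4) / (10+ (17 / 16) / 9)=2592 / 1457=1.78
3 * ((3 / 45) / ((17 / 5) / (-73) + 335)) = 0.00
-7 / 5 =-1.40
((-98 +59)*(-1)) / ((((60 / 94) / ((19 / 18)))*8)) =11609 / 1440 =8.06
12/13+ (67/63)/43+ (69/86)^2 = 9640447/6057324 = 1.59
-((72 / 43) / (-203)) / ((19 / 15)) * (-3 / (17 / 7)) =-3240 / 402781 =-0.01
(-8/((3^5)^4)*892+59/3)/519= 68573419417/1809641104119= 0.04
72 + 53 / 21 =1565 / 21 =74.52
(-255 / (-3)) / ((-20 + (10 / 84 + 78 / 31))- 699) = -0.12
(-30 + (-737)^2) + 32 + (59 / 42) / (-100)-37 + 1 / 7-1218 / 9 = 2280594941 / 4200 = 542998.80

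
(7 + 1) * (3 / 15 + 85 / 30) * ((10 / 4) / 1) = 182 / 3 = 60.67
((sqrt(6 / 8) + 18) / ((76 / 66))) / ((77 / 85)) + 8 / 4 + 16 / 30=255 * sqrt(3) / 532 + 39479 / 1995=20.62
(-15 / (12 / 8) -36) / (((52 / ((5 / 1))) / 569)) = -65435 / 26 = -2516.73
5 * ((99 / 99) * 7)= 35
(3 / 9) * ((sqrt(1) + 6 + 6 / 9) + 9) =50 / 9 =5.56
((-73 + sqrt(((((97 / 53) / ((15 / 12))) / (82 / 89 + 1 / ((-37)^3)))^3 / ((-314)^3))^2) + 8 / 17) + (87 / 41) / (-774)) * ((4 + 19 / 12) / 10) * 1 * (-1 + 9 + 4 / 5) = -265261774401591337876219430229998374591033 / 744334024409189361251839370765026012500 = -356.37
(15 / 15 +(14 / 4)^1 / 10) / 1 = 27 / 20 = 1.35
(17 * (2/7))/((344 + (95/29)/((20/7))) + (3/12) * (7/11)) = 21692/1542135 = 0.01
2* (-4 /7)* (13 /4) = -26 /7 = -3.71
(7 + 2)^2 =81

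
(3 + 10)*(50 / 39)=50 / 3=16.67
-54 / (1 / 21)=-1134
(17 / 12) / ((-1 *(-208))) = 17 / 2496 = 0.01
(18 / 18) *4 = 4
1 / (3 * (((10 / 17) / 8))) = 68 / 15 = 4.53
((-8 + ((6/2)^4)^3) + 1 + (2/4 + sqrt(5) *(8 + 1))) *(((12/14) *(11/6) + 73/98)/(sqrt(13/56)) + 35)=(227 *sqrt(182) + 22295) *(18 *sqrt(5) + 1062869)/1274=21155896.59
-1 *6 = -6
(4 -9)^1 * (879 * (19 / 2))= -83505 / 2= -41752.50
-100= -100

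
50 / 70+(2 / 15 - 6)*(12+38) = -6145 / 21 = -292.62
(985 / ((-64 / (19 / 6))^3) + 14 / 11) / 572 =718406191 / 356272570368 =0.00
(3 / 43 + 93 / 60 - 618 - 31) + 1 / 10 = -556661 / 860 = -647.28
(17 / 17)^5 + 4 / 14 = 9 / 7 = 1.29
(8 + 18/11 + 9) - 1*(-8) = 293/11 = 26.64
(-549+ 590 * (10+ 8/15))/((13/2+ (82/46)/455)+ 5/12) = 711494420/869087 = 818.67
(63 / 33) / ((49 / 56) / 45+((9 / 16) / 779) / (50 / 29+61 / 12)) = 13951609560 / 142874897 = 97.65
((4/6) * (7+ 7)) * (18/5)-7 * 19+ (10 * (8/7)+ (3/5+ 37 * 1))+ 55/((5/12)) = 2857/35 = 81.63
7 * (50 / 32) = 175 / 16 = 10.94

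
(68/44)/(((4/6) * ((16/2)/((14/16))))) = 357/1408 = 0.25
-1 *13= -13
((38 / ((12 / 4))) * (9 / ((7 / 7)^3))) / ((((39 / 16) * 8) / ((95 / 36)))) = 1805 / 117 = 15.43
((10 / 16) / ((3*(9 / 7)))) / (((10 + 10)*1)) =7 / 864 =0.01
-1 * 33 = -33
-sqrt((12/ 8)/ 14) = -sqrt(21)/ 14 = -0.33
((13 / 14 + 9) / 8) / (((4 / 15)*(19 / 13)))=27105 / 8512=3.18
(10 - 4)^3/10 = 108/5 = 21.60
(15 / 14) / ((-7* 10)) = -3 / 196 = -0.02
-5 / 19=-0.26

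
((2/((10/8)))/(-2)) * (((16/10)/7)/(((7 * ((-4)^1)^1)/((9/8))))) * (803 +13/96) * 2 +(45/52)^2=12.55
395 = 395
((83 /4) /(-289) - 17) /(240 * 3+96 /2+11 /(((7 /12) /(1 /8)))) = -27629 /1246746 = -0.02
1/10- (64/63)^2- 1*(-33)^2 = -1089.93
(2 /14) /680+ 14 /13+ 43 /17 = 223173 /61880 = 3.61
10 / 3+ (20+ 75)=295 / 3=98.33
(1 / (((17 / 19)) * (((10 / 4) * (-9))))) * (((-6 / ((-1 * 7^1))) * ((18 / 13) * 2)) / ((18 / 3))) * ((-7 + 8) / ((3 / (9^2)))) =-4104 / 7735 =-0.53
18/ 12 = 3/ 2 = 1.50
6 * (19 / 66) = 19 / 11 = 1.73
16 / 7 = 2.29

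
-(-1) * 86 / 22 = 43 / 11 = 3.91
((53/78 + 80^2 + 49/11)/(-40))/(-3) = 1099121/20592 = 53.38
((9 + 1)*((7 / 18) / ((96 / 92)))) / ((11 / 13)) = 10465 / 2376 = 4.40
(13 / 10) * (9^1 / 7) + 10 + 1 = 887 / 70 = 12.67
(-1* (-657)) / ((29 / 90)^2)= 5321700 / 841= 6327.82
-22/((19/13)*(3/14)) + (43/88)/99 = -11626799/165528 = -70.24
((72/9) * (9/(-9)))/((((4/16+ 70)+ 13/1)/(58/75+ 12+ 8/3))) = -12352/8325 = -1.48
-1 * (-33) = 33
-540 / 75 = -36 / 5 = -7.20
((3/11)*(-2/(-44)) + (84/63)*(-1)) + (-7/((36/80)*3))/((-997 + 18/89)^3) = -9960861714636161/7540756656399450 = -1.32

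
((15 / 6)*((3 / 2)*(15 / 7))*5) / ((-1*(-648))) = 125 / 2016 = 0.06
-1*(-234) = 234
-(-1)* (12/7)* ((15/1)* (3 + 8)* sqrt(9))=5940/7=848.57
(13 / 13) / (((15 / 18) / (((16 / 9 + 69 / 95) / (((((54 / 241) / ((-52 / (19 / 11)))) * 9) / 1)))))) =-295141132 / 6579225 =-44.86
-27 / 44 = -0.61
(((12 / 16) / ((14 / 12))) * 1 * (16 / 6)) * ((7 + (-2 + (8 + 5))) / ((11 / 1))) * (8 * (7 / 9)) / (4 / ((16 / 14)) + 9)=384 / 275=1.40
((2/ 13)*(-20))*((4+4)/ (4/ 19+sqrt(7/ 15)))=364800/ 29731 - 115520*sqrt(105)/ 29731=-27.54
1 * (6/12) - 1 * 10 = -19/2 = -9.50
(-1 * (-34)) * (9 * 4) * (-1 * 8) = -9792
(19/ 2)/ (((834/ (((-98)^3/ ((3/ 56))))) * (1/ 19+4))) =-49381.63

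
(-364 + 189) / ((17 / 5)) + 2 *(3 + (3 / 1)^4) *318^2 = 288809269 / 17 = 16988780.53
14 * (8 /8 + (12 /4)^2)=140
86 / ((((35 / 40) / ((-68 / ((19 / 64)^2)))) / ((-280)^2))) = -2146225356800 / 361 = -5945222595.01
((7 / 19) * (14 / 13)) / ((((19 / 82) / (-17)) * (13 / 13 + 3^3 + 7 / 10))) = -4760 / 4693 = -1.01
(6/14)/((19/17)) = 51/133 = 0.38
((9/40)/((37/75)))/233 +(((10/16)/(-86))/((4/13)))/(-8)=931885/189799936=0.00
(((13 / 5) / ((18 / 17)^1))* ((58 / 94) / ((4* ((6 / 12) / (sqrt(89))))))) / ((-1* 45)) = -0.16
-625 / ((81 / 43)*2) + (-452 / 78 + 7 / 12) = -171.11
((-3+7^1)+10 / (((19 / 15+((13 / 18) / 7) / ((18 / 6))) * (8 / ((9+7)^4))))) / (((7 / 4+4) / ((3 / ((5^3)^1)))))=1858063632 / 7069625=262.82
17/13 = 1.31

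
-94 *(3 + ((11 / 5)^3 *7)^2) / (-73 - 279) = 1020527027 / 687500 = 1484.40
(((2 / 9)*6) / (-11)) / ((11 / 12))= -16 / 121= -0.13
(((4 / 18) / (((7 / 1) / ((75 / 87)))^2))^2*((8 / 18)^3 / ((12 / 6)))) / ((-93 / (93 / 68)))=-12500000 / 1704690811383273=-0.00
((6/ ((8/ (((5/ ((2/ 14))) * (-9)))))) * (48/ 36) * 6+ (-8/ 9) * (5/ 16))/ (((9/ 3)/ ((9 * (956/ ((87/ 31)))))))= -504182450/ 261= -1931733.52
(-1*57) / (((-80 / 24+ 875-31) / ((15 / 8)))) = -2565 / 20176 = -0.13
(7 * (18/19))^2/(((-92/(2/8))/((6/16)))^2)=35721/782209024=0.00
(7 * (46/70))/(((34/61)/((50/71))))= 7015/1207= 5.81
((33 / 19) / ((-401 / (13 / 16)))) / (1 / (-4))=429 / 30476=0.01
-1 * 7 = -7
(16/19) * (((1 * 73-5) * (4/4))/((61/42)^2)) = 1919232/70699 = 27.15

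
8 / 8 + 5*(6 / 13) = 43 / 13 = 3.31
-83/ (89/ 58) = -4814/ 89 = -54.09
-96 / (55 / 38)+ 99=1797 / 55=32.67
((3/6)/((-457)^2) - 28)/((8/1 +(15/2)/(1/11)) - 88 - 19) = 11695543/6892017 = 1.70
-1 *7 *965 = -6755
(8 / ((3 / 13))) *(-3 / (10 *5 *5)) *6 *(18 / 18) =-2.50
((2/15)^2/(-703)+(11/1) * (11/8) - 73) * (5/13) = -73235057/3290040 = -22.26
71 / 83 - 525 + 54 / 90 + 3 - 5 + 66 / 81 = -5879597 / 11205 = -524.73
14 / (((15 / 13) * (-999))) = -182 / 14985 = -0.01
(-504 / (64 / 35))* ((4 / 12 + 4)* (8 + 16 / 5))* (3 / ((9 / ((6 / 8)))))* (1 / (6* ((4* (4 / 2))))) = -69.67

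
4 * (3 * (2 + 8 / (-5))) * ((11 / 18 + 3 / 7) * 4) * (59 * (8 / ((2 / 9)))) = 1483968 / 35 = 42399.09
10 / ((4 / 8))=20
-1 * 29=-29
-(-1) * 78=78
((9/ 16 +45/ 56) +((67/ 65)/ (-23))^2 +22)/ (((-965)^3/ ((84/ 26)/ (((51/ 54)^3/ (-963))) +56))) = 24265702046579549/ 256557336043323331250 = 0.00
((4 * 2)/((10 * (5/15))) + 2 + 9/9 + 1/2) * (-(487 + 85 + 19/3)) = -20473/6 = -3412.17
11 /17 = 0.65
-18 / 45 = -2 / 5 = -0.40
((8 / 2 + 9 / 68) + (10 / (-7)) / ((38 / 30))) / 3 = 27173 / 27132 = 1.00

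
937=937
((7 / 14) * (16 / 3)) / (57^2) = 8 / 9747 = 0.00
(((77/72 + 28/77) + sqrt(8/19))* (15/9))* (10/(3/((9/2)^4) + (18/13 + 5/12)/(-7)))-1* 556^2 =-27079714741/87571-1061424* sqrt(38)/151259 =-309274.79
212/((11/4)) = 77.09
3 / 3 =1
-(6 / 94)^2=-0.00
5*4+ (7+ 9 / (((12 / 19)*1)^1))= 165 / 4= 41.25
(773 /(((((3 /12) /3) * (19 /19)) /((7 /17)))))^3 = 273764001365568 /4913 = 55722369502.46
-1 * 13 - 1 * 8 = -21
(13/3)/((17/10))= 130/51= 2.55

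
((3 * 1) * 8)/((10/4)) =48/5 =9.60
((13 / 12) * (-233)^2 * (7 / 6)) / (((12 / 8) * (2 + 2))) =11435.88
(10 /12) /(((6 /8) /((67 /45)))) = 1.65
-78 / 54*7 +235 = 2024 / 9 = 224.89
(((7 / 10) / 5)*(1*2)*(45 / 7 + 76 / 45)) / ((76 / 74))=94609 / 42750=2.21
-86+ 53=-33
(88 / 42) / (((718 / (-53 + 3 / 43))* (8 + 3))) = -4552 / 324177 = -0.01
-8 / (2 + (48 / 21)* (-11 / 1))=28 / 81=0.35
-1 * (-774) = 774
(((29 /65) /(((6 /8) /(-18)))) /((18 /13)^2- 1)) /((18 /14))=-21112 /2325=-9.08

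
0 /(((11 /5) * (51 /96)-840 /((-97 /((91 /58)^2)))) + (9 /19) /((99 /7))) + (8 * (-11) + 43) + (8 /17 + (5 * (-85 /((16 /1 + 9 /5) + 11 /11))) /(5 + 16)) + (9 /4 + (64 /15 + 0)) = -13117567 /335580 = -39.09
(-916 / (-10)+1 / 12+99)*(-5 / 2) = -11441 / 24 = -476.71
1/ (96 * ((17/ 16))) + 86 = 8773/ 102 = 86.01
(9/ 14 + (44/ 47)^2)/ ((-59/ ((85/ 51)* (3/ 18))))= -234925/ 32843412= -0.01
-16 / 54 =-8 / 27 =-0.30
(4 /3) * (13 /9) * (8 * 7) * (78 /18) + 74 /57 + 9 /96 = 23085001 /49248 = 468.75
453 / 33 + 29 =470 / 11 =42.73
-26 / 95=-0.27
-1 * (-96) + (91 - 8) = 179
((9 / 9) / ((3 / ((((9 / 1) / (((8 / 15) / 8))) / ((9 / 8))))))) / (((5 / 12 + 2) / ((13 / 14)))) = 3120 / 203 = 15.37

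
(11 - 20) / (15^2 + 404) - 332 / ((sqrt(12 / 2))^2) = -104441 / 1887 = -55.35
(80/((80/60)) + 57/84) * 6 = 5097/14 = 364.07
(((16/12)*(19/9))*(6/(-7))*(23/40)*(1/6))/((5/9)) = -437/1050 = -0.42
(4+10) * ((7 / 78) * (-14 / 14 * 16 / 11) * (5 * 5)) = -45.69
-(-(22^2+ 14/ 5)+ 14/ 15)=7288/ 15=485.87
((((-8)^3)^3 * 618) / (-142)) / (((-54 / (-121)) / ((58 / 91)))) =48509910777856 / 58149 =834234651.98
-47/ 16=-2.94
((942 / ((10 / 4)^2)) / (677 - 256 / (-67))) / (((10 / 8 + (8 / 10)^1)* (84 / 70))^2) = 1683040 / 46007289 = 0.04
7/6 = 1.17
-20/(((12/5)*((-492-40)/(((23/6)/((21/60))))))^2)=-0.00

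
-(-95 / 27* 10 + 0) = 950 / 27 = 35.19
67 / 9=7.44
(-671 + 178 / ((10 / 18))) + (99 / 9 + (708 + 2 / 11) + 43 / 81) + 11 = 1693402 / 4455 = 380.11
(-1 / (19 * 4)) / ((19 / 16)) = -4 / 361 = -0.01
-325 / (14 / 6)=-975 / 7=-139.29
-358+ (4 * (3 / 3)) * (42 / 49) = -2482 / 7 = -354.57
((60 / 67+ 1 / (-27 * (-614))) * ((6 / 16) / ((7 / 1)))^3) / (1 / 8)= 994747 / 903061376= 0.00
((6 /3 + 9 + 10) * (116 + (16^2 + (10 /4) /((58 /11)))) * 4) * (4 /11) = 11377.39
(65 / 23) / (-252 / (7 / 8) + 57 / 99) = -429 / 43631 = -0.01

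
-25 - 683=-708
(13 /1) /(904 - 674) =13 /230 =0.06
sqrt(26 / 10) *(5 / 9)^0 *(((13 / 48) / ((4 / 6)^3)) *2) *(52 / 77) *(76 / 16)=28899 *sqrt(65) / 24640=9.46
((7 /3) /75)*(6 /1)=14 /75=0.19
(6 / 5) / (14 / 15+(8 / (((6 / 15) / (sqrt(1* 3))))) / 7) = -3087 / 65099+9450* sqrt(3) / 65099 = 0.20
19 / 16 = 1.19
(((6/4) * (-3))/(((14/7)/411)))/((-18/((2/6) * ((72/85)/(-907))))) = -1233/77095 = -0.02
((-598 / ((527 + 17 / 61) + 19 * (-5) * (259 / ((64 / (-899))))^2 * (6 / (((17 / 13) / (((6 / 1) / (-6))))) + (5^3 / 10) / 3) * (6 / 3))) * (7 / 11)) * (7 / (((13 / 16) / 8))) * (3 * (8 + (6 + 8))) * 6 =-132350730043392 / 13509554370186929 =-0.01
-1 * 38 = -38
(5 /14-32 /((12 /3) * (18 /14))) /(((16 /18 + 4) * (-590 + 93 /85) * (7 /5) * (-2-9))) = -0.00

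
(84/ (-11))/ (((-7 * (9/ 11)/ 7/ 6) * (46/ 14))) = 392/ 23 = 17.04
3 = 3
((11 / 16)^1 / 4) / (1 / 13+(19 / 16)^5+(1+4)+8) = 2342912 / 210447207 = 0.01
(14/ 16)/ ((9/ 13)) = 91/ 72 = 1.26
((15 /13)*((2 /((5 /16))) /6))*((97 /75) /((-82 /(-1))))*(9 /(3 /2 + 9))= 1552 /93275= 0.02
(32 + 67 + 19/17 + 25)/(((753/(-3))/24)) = -51048/4267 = -11.96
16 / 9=1.78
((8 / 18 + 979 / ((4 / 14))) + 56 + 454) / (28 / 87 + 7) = 2055085 / 3822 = 537.70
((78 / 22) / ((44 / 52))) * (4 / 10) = 1014 / 605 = 1.68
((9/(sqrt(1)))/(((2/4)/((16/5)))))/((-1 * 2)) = -144/5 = -28.80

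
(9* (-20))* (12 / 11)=-2160 / 11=-196.36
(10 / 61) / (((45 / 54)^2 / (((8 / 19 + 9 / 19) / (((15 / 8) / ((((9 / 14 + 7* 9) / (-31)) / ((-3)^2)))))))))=-161568 / 6287575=-0.03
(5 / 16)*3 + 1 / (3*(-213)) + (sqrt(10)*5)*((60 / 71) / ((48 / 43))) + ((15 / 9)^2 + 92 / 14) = 736087 / 71568 + 1075*sqrt(10) / 284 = 22.26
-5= -5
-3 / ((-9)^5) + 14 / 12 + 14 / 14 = 2.17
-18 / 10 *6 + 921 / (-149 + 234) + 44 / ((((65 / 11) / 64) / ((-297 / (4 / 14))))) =-109478469 / 221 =-495377.69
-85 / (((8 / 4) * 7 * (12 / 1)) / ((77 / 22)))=-85 / 48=-1.77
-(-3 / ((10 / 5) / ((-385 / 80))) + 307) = -10055 / 32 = -314.22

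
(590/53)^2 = 348100/2809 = 123.92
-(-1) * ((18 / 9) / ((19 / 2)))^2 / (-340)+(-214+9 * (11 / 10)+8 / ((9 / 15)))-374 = -20795843 / 36822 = -564.77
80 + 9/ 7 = 569/ 7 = 81.29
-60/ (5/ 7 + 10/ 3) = -252/ 17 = -14.82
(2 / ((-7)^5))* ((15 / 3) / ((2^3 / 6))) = -15 / 33614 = -0.00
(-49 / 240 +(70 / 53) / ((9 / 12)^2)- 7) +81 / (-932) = -43950203 / 8891280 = -4.94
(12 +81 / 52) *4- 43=146 / 13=11.23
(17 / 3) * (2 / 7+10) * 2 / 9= 272 / 21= 12.95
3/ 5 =0.60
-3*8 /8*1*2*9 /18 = -3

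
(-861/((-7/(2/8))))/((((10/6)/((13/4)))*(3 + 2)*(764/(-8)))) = -0.13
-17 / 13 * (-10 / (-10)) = -17 / 13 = -1.31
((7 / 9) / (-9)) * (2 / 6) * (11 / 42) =-11 / 1458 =-0.01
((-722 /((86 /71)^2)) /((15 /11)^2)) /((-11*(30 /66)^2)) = 116.44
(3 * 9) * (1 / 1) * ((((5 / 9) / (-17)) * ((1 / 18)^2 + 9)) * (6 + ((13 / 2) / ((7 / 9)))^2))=-72268675 / 119952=-602.48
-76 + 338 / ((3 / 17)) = 5518 / 3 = 1839.33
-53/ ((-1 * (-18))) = -2.94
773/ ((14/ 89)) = 68797/ 14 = 4914.07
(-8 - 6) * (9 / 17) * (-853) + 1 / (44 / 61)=4730069 / 748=6323.62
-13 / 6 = -2.17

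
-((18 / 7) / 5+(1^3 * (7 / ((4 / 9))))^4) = -551358243 / 8960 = -61535.52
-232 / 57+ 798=45254 / 57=793.93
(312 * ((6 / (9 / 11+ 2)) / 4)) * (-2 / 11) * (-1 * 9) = 8424 / 31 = 271.74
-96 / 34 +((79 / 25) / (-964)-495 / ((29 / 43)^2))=-375953971763 / 344557700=-1091.12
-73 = -73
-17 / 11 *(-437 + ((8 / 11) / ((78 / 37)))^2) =1366868221 / 2024451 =675.18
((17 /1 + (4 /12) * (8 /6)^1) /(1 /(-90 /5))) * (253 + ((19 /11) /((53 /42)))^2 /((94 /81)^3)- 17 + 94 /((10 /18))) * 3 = -67546676921433879 /176441478235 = -382827.65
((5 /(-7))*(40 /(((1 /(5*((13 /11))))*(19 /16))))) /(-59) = 208000 /86317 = 2.41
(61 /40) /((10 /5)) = 61 /80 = 0.76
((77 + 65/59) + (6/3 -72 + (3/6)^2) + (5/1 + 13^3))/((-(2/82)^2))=-876881883/236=-3715601.20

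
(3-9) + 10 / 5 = -4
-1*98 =-98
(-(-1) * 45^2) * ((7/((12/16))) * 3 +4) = 64800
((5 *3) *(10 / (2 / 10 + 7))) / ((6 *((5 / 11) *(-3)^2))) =275 / 324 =0.85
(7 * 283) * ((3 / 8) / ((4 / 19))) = 112917 / 32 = 3528.66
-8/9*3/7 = -0.38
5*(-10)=-50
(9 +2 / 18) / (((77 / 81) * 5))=738 / 385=1.92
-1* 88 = -88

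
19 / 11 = 1.73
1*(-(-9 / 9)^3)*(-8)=-8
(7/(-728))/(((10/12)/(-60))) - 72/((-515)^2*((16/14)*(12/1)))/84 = 38192387/55166800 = 0.69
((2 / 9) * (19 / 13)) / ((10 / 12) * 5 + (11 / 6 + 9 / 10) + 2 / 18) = 380 / 8203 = 0.05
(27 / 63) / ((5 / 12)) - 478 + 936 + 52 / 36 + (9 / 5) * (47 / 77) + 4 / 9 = 228698 / 495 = 462.02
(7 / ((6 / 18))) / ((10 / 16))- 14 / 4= 301 / 10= 30.10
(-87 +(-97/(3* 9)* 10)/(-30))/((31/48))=-111200/837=-132.86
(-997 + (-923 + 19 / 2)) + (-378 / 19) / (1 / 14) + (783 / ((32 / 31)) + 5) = -866701 / 608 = -1425.50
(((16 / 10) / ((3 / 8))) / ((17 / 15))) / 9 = 64 / 153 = 0.42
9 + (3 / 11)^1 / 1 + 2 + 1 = 135 / 11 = 12.27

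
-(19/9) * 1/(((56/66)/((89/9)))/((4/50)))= -18601/9450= -1.97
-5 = -5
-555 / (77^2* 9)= -185 / 17787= -0.01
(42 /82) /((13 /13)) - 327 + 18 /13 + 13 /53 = -9176911 /28249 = -324.86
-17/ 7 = -2.43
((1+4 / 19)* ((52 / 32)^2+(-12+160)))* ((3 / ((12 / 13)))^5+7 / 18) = 741779340203 / 11206656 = 66190.96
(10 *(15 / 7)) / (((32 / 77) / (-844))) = -174075 / 4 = -43518.75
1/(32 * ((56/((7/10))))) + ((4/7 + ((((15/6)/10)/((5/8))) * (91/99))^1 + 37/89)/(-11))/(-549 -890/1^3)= 238040893/499858039296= 0.00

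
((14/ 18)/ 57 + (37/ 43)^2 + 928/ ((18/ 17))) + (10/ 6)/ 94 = 877.22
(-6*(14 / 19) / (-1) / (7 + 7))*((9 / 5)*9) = 486 / 95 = 5.12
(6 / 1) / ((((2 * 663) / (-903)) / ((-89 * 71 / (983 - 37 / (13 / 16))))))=815151 / 29597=27.54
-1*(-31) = 31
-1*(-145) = 145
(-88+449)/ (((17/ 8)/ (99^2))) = 1665016.94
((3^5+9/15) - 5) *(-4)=-4772/5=-954.40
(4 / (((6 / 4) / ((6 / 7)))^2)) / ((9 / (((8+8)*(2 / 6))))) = 1024 / 1323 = 0.77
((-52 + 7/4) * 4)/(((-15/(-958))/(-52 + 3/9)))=1989766/3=663255.33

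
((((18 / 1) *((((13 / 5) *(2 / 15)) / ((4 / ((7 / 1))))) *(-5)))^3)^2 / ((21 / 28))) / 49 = 720938988.39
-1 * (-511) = 511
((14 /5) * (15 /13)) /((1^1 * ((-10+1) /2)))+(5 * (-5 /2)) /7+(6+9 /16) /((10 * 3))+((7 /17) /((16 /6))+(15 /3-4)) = -167893 /148512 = -1.13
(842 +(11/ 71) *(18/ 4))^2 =14319233569/ 20164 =710138.54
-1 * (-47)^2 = -2209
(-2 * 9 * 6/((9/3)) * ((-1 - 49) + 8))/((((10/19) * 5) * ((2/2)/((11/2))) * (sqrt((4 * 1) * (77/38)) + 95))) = 9506574/285535 - 26334 * sqrt(2926)/1427675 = 32.30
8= 8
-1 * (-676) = 676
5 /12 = 0.42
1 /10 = 0.10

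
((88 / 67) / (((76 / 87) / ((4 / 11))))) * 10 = 6960 / 1273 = 5.47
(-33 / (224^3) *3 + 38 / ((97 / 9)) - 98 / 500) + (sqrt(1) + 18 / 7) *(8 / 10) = 843139444489 / 136278016000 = 6.19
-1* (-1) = 1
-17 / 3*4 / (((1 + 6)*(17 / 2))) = -0.38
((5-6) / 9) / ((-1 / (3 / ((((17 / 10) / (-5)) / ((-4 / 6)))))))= 100 / 153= 0.65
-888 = -888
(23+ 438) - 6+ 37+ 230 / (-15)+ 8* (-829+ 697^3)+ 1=8126594489 / 3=2708864829.67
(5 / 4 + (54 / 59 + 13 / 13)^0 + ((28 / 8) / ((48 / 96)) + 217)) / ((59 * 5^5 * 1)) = 181 / 147500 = 0.00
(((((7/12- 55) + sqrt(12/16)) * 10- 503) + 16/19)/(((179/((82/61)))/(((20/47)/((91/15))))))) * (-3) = 1467156300/887310697- 369000 * sqrt(3)/46700563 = 1.64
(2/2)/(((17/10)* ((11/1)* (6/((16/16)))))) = 5/561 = 0.01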